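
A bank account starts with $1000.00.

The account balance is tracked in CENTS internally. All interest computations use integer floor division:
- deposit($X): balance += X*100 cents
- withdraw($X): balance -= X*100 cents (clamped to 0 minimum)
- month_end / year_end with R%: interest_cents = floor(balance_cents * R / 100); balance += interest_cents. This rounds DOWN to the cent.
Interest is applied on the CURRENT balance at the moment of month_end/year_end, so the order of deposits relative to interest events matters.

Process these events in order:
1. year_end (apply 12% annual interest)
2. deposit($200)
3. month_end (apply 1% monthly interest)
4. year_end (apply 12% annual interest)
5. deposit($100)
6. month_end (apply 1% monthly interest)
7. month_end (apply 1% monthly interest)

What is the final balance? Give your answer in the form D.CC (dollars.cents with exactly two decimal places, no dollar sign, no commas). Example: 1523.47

After 1 (year_end (apply 12% annual interest)): balance=$1120.00 total_interest=$120.00
After 2 (deposit($200)): balance=$1320.00 total_interest=$120.00
After 3 (month_end (apply 1% monthly interest)): balance=$1333.20 total_interest=$133.20
After 4 (year_end (apply 12% annual interest)): balance=$1493.18 total_interest=$293.18
After 5 (deposit($100)): balance=$1593.18 total_interest=$293.18
After 6 (month_end (apply 1% monthly interest)): balance=$1609.11 total_interest=$309.11
After 7 (month_end (apply 1% monthly interest)): balance=$1625.20 total_interest=$325.20

Answer: 1625.20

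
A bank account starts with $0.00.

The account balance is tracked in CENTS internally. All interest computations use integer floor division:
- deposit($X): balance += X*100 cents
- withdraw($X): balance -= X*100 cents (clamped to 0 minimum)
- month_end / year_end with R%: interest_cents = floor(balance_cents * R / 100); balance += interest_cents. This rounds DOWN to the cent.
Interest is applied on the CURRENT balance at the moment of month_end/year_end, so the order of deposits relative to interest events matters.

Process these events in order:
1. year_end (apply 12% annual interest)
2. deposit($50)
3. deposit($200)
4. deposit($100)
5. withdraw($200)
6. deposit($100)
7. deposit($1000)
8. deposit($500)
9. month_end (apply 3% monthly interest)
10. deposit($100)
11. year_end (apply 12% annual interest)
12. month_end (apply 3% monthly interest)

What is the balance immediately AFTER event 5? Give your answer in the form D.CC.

After 1 (year_end (apply 12% annual interest)): balance=$0.00 total_interest=$0.00
After 2 (deposit($50)): balance=$50.00 total_interest=$0.00
After 3 (deposit($200)): balance=$250.00 total_interest=$0.00
After 4 (deposit($100)): balance=$350.00 total_interest=$0.00
After 5 (withdraw($200)): balance=$150.00 total_interest=$0.00

Answer: 150.00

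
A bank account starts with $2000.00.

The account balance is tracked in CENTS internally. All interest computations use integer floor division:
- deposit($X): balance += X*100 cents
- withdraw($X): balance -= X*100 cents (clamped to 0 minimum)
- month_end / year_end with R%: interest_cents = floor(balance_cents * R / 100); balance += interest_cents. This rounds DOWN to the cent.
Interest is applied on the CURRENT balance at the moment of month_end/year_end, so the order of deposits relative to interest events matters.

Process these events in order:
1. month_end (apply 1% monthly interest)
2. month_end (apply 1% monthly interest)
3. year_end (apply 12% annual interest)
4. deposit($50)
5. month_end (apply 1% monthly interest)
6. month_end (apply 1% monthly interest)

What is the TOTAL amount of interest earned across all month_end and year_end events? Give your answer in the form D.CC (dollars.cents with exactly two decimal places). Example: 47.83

Answer: 331.95

Derivation:
After 1 (month_end (apply 1% monthly interest)): balance=$2020.00 total_interest=$20.00
After 2 (month_end (apply 1% monthly interest)): balance=$2040.20 total_interest=$40.20
After 3 (year_end (apply 12% annual interest)): balance=$2285.02 total_interest=$285.02
After 4 (deposit($50)): balance=$2335.02 total_interest=$285.02
After 5 (month_end (apply 1% monthly interest)): balance=$2358.37 total_interest=$308.37
After 6 (month_end (apply 1% monthly interest)): balance=$2381.95 total_interest=$331.95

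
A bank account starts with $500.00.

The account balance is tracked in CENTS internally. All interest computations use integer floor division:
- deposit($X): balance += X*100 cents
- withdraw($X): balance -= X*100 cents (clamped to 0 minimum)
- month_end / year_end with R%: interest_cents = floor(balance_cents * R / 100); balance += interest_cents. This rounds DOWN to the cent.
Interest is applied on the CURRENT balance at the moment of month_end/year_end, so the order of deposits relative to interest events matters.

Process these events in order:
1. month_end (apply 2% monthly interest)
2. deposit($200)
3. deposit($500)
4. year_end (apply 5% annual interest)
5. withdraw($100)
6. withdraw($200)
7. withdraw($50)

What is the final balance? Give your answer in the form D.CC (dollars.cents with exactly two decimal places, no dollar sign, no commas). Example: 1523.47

Answer: 920.50

Derivation:
After 1 (month_end (apply 2% monthly interest)): balance=$510.00 total_interest=$10.00
After 2 (deposit($200)): balance=$710.00 total_interest=$10.00
After 3 (deposit($500)): balance=$1210.00 total_interest=$10.00
After 4 (year_end (apply 5% annual interest)): balance=$1270.50 total_interest=$70.50
After 5 (withdraw($100)): balance=$1170.50 total_interest=$70.50
After 6 (withdraw($200)): balance=$970.50 total_interest=$70.50
After 7 (withdraw($50)): balance=$920.50 total_interest=$70.50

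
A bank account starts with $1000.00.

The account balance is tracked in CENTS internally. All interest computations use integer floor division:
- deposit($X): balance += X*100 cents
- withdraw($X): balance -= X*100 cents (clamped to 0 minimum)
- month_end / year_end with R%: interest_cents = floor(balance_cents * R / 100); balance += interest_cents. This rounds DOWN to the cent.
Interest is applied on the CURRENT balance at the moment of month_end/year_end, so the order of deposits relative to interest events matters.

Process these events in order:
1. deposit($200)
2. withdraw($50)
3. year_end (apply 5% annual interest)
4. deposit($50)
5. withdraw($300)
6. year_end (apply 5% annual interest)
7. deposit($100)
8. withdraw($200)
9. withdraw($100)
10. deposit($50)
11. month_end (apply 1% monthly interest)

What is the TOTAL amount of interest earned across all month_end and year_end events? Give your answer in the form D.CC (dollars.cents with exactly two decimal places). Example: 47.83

Answer: 113.92

Derivation:
After 1 (deposit($200)): balance=$1200.00 total_interest=$0.00
After 2 (withdraw($50)): balance=$1150.00 total_interest=$0.00
After 3 (year_end (apply 5% annual interest)): balance=$1207.50 total_interest=$57.50
After 4 (deposit($50)): balance=$1257.50 total_interest=$57.50
After 5 (withdraw($300)): balance=$957.50 total_interest=$57.50
After 6 (year_end (apply 5% annual interest)): balance=$1005.37 total_interest=$105.37
After 7 (deposit($100)): balance=$1105.37 total_interest=$105.37
After 8 (withdraw($200)): balance=$905.37 total_interest=$105.37
After 9 (withdraw($100)): balance=$805.37 total_interest=$105.37
After 10 (deposit($50)): balance=$855.37 total_interest=$105.37
After 11 (month_end (apply 1% monthly interest)): balance=$863.92 total_interest=$113.92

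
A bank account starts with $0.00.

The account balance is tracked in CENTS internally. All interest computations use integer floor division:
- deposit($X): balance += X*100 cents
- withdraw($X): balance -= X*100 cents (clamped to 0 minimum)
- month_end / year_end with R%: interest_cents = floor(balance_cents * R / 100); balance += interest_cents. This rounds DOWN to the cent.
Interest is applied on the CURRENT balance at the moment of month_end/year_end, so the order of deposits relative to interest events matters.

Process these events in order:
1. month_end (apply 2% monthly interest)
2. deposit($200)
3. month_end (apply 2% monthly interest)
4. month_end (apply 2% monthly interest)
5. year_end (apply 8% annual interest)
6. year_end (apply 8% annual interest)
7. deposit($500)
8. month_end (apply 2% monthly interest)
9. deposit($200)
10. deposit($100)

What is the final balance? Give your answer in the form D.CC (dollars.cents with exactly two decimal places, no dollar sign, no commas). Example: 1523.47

After 1 (month_end (apply 2% monthly interest)): balance=$0.00 total_interest=$0.00
After 2 (deposit($200)): balance=$200.00 total_interest=$0.00
After 3 (month_end (apply 2% monthly interest)): balance=$204.00 total_interest=$4.00
After 4 (month_end (apply 2% monthly interest)): balance=$208.08 total_interest=$8.08
After 5 (year_end (apply 8% annual interest)): balance=$224.72 total_interest=$24.72
After 6 (year_end (apply 8% annual interest)): balance=$242.69 total_interest=$42.69
After 7 (deposit($500)): balance=$742.69 total_interest=$42.69
After 8 (month_end (apply 2% monthly interest)): balance=$757.54 total_interest=$57.54
After 9 (deposit($200)): balance=$957.54 total_interest=$57.54
After 10 (deposit($100)): balance=$1057.54 total_interest=$57.54

Answer: 1057.54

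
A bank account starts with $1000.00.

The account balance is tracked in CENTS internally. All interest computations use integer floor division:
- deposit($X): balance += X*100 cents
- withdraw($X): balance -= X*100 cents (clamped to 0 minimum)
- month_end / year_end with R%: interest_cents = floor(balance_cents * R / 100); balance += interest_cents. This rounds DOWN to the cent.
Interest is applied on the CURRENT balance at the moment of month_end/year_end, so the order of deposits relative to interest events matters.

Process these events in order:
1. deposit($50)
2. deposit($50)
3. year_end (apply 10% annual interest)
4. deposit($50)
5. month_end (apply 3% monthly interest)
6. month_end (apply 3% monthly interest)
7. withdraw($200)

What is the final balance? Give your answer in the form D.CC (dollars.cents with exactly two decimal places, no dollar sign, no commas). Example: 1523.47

After 1 (deposit($50)): balance=$1050.00 total_interest=$0.00
After 2 (deposit($50)): balance=$1100.00 total_interest=$0.00
After 3 (year_end (apply 10% annual interest)): balance=$1210.00 total_interest=$110.00
After 4 (deposit($50)): balance=$1260.00 total_interest=$110.00
After 5 (month_end (apply 3% monthly interest)): balance=$1297.80 total_interest=$147.80
After 6 (month_end (apply 3% monthly interest)): balance=$1336.73 total_interest=$186.73
After 7 (withdraw($200)): balance=$1136.73 total_interest=$186.73

Answer: 1136.73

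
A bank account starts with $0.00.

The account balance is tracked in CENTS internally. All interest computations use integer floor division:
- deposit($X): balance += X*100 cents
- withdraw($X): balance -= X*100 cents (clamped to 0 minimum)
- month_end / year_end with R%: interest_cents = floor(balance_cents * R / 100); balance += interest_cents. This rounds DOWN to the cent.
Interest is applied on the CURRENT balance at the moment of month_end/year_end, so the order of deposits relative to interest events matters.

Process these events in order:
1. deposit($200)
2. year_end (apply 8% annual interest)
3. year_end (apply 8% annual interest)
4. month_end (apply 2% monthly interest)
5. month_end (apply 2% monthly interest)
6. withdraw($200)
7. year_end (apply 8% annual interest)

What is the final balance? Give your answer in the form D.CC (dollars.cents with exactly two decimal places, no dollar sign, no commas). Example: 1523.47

Answer: 46.10

Derivation:
After 1 (deposit($200)): balance=$200.00 total_interest=$0.00
After 2 (year_end (apply 8% annual interest)): balance=$216.00 total_interest=$16.00
After 3 (year_end (apply 8% annual interest)): balance=$233.28 total_interest=$33.28
After 4 (month_end (apply 2% monthly interest)): balance=$237.94 total_interest=$37.94
After 5 (month_end (apply 2% monthly interest)): balance=$242.69 total_interest=$42.69
After 6 (withdraw($200)): balance=$42.69 total_interest=$42.69
After 7 (year_end (apply 8% annual interest)): balance=$46.10 total_interest=$46.10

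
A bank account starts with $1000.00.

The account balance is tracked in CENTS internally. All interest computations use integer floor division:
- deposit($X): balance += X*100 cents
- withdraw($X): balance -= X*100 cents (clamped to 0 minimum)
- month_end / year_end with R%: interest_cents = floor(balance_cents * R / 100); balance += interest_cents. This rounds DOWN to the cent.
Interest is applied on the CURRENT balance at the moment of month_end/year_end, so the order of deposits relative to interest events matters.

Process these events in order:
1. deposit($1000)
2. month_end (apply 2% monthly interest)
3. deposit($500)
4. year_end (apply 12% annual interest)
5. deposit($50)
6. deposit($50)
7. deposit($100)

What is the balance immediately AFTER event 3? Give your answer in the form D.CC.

After 1 (deposit($1000)): balance=$2000.00 total_interest=$0.00
After 2 (month_end (apply 2% monthly interest)): balance=$2040.00 total_interest=$40.00
After 3 (deposit($500)): balance=$2540.00 total_interest=$40.00

Answer: 2540.00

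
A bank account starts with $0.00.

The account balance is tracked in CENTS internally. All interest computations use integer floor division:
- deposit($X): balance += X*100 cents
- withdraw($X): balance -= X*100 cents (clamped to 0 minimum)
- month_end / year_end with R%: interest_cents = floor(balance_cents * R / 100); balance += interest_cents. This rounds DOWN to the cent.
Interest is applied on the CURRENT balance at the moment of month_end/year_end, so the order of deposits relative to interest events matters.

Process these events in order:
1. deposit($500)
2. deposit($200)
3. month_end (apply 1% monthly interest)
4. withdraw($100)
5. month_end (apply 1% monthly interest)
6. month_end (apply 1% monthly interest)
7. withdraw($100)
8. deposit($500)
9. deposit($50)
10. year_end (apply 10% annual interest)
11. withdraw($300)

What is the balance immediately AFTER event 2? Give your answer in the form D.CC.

After 1 (deposit($500)): balance=$500.00 total_interest=$0.00
After 2 (deposit($200)): balance=$700.00 total_interest=$0.00

Answer: 700.00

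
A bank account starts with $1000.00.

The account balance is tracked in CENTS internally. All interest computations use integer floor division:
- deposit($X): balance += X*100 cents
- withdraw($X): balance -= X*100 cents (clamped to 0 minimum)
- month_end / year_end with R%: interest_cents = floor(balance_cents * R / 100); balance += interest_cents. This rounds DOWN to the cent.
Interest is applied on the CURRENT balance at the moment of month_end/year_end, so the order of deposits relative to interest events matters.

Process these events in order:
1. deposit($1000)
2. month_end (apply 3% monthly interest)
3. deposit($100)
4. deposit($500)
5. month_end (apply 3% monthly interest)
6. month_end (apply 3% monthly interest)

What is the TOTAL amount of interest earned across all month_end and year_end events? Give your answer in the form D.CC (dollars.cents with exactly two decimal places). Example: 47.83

After 1 (deposit($1000)): balance=$2000.00 total_interest=$0.00
After 2 (month_end (apply 3% monthly interest)): balance=$2060.00 total_interest=$60.00
After 3 (deposit($100)): balance=$2160.00 total_interest=$60.00
After 4 (deposit($500)): balance=$2660.00 total_interest=$60.00
After 5 (month_end (apply 3% monthly interest)): balance=$2739.80 total_interest=$139.80
After 6 (month_end (apply 3% monthly interest)): balance=$2821.99 total_interest=$221.99

Answer: 221.99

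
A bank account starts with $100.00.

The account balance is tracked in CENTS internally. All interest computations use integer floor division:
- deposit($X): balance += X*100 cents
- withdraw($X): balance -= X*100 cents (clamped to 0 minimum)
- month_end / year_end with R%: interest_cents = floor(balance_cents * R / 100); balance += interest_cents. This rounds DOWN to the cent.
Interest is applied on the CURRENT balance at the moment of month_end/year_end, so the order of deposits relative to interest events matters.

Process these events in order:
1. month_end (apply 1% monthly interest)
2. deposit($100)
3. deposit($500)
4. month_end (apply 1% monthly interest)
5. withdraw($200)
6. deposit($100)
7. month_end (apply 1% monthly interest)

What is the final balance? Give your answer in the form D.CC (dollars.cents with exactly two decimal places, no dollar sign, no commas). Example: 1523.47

Answer: 614.09

Derivation:
After 1 (month_end (apply 1% monthly interest)): balance=$101.00 total_interest=$1.00
After 2 (deposit($100)): balance=$201.00 total_interest=$1.00
After 3 (deposit($500)): balance=$701.00 total_interest=$1.00
After 4 (month_end (apply 1% monthly interest)): balance=$708.01 total_interest=$8.01
After 5 (withdraw($200)): balance=$508.01 total_interest=$8.01
After 6 (deposit($100)): balance=$608.01 total_interest=$8.01
After 7 (month_end (apply 1% monthly interest)): balance=$614.09 total_interest=$14.09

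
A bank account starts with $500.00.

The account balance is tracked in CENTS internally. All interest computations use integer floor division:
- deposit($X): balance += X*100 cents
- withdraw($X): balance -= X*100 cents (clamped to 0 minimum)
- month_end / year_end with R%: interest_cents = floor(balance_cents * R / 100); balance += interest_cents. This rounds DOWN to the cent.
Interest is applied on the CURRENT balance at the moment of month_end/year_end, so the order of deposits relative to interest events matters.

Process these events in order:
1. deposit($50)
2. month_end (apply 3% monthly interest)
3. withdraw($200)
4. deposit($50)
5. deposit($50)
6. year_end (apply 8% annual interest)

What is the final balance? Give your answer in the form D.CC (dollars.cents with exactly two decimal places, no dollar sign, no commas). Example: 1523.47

After 1 (deposit($50)): balance=$550.00 total_interest=$0.00
After 2 (month_end (apply 3% monthly interest)): balance=$566.50 total_interest=$16.50
After 3 (withdraw($200)): balance=$366.50 total_interest=$16.50
After 4 (deposit($50)): balance=$416.50 total_interest=$16.50
After 5 (deposit($50)): balance=$466.50 total_interest=$16.50
After 6 (year_end (apply 8% annual interest)): balance=$503.82 total_interest=$53.82

Answer: 503.82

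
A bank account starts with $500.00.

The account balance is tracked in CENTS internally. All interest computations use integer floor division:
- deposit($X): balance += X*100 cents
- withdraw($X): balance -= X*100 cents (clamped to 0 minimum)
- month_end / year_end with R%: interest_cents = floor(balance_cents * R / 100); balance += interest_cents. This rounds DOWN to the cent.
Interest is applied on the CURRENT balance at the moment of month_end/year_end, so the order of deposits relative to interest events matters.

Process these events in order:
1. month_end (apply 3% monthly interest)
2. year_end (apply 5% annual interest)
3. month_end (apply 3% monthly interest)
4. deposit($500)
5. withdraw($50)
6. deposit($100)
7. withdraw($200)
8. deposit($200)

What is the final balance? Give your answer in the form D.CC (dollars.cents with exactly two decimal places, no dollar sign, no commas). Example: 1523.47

After 1 (month_end (apply 3% monthly interest)): balance=$515.00 total_interest=$15.00
After 2 (year_end (apply 5% annual interest)): balance=$540.75 total_interest=$40.75
After 3 (month_end (apply 3% monthly interest)): balance=$556.97 total_interest=$56.97
After 4 (deposit($500)): balance=$1056.97 total_interest=$56.97
After 5 (withdraw($50)): balance=$1006.97 total_interest=$56.97
After 6 (deposit($100)): balance=$1106.97 total_interest=$56.97
After 7 (withdraw($200)): balance=$906.97 total_interest=$56.97
After 8 (deposit($200)): balance=$1106.97 total_interest=$56.97

Answer: 1106.97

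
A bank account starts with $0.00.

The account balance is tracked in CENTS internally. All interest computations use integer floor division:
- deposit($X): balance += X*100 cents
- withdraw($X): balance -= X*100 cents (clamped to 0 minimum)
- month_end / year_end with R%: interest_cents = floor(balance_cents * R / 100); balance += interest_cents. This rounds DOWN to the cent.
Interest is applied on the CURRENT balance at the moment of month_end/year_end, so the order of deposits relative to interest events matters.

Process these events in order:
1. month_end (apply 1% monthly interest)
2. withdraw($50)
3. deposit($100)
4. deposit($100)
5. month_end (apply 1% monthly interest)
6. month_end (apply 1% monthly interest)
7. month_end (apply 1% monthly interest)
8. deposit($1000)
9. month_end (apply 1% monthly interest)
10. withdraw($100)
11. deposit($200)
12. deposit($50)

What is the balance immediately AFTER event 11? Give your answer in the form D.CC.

Answer: 1318.12

Derivation:
After 1 (month_end (apply 1% monthly interest)): balance=$0.00 total_interest=$0.00
After 2 (withdraw($50)): balance=$0.00 total_interest=$0.00
After 3 (deposit($100)): balance=$100.00 total_interest=$0.00
After 4 (deposit($100)): balance=$200.00 total_interest=$0.00
After 5 (month_end (apply 1% monthly interest)): balance=$202.00 total_interest=$2.00
After 6 (month_end (apply 1% monthly interest)): balance=$204.02 total_interest=$4.02
After 7 (month_end (apply 1% monthly interest)): balance=$206.06 total_interest=$6.06
After 8 (deposit($1000)): balance=$1206.06 total_interest=$6.06
After 9 (month_end (apply 1% monthly interest)): balance=$1218.12 total_interest=$18.12
After 10 (withdraw($100)): balance=$1118.12 total_interest=$18.12
After 11 (deposit($200)): balance=$1318.12 total_interest=$18.12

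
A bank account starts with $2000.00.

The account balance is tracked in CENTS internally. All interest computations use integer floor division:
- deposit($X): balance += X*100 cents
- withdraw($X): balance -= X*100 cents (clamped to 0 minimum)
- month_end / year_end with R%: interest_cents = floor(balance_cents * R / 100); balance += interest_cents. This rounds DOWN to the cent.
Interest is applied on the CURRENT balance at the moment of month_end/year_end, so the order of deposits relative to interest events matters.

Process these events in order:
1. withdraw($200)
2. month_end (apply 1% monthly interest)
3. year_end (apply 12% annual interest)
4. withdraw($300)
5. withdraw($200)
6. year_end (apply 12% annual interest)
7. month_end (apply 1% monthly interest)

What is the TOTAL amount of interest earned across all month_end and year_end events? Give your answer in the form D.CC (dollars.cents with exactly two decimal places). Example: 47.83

Answer: 437.69

Derivation:
After 1 (withdraw($200)): balance=$1800.00 total_interest=$0.00
After 2 (month_end (apply 1% monthly interest)): balance=$1818.00 total_interest=$18.00
After 3 (year_end (apply 12% annual interest)): balance=$2036.16 total_interest=$236.16
After 4 (withdraw($300)): balance=$1736.16 total_interest=$236.16
After 5 (withdraw($200)): balance=$1536.16 total_interest=$236.16
After 6 (year_end (apply 12% annual interest)): balance=$1720.49 total_interest=$420.49
After 7 (month_end (apply 1% monthly interest)): balance=$1737.69 total_interest=$437.69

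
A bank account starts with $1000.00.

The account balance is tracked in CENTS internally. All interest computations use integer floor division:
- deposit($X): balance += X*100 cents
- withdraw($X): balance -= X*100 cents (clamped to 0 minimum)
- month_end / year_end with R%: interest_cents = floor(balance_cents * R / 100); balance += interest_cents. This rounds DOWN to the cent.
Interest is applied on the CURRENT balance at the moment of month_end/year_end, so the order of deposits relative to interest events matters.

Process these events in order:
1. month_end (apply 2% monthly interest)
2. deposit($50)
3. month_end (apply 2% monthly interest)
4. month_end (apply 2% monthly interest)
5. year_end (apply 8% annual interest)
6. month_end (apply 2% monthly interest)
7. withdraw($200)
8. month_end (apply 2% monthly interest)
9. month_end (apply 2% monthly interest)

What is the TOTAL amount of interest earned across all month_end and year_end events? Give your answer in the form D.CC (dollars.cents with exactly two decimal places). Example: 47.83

Answer: 217.76

Derivation:
After 1 (month_end (apply 2% monthly interest)): balance=$1020.00 total_interest=$20.00
After 2 (deposit($50)): balance=$1070.00 total_interest=$20.00
After 3 (month_end (apply 2% monthly interest)): balance=$1091.40 total_interest=$41.40
After 4 (month_end (apply 2% monthly interest)): balance=$1113.22 total_interest=$63.22
After 5 (year_end (apply 8% annual interest)): balance=$1202.27 total_interest=$152.27
After 6 (month_end (apply 2% monthly interest)): balance=$1226.31 total_interest=$176.31
After 7 (withdraw($200)): balance=$1026.31 total_interest=$176.31
After 8 (month_end (apply 2% monthly interest)): balance=$1046.83 total_interest=$196.83
After 9 (month_end (apply 2% monthly interest)): balance=$1067.76 total_interest=$217.76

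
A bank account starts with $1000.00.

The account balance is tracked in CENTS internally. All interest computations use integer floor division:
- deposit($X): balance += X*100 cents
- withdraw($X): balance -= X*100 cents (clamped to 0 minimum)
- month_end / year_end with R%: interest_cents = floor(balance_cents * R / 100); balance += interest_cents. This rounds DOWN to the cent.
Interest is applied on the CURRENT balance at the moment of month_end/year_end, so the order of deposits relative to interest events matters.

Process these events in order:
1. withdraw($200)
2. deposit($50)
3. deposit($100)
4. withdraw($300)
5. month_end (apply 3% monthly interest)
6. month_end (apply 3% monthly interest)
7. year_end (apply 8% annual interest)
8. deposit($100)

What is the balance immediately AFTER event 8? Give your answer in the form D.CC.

Answer: 844.74

Derivation:
After 1 (withdraw($200)): balance=$800.00 total_interest=$0.00
After 2 (deposit($50)): balance=$850.00 total_interest=$0.00
After 3 (deposit($100)): balance=$950.00 total_interest=$0.00
After 4 (withdraw($300)): balance=$650.00 total_interest=$0.00
After 5 (month_end (apply 3% monthly interest)): balance=$669.50 total_interest=$19.50
After 6 (month_end (apply 3% monthly interest)): balance=$689.58 total_interest=$39.58
After 7 (year_end (apply 8% annual interest)): balance=$744.74 total_interest=$94.74
After 8 (deposit($100)): balance=$844.74 total_interest=$94.74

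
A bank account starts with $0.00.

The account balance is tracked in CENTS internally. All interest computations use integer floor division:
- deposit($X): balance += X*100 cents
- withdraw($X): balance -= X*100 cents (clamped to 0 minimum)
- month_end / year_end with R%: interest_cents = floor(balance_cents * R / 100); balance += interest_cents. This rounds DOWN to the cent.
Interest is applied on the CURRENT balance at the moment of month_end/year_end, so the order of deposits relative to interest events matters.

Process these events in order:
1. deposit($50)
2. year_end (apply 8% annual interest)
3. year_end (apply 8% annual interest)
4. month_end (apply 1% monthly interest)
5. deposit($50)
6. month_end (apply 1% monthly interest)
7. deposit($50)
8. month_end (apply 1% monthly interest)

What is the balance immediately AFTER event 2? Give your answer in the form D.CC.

Answer: 54.00

Derivation:
After 1 (deposit($50)): balance=$50.00 total_interest=$0.00
After 2 (year_end (apply 8% annual interest)): balance=$54.00 total_interest=$4.00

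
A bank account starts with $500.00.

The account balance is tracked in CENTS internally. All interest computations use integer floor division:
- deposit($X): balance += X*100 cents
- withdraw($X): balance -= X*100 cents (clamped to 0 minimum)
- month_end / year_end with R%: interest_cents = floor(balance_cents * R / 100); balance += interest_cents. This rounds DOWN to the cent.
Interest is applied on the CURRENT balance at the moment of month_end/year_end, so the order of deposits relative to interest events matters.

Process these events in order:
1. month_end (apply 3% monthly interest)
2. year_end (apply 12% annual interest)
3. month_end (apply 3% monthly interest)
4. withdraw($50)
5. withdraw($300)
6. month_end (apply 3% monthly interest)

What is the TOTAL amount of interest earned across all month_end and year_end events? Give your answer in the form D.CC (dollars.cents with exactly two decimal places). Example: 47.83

After 1 (month_end (apply 3% monthly interest)): balance=$515.00 total_interest=$15.00
After 2 (year_end (apply 12% annual interest)): balance=$576.80 total_interest=$76.80
After 3 (month_end (apply 3% monthly interest)): balance=$594.10 total_interest=$94.10
After 4 (withdraw($50)): balance=$544.10 total_interest=$94.10
After 5 (withdraw($300)): balance=$244.10 total_interest=$94.10
After 6 (month_end (apply 3% monthly interest)): balance=$251.42 total_interest=$101.42

Answer: 101.42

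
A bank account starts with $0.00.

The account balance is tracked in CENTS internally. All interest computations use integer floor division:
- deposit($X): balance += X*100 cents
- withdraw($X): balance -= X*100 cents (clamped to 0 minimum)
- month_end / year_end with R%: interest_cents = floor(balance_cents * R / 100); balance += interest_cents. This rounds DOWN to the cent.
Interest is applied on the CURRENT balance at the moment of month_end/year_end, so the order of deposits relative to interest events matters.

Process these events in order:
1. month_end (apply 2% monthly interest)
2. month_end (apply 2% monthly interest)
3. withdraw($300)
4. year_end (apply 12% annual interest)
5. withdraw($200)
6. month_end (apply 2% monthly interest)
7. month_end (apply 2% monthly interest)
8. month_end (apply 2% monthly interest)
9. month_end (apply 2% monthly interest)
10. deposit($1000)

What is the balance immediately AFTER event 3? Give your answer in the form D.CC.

After 1 (month_end (apply 2% monthly interest)): balance=$0.00 total_interest=$0.00
After 2 (month_end (apply 2% monthly interest)): balance=$0.00 total_interest=$0.00
After 3 (withdraw($300)): balance=$0.00 total_interest=$0.00

Answer: 0.00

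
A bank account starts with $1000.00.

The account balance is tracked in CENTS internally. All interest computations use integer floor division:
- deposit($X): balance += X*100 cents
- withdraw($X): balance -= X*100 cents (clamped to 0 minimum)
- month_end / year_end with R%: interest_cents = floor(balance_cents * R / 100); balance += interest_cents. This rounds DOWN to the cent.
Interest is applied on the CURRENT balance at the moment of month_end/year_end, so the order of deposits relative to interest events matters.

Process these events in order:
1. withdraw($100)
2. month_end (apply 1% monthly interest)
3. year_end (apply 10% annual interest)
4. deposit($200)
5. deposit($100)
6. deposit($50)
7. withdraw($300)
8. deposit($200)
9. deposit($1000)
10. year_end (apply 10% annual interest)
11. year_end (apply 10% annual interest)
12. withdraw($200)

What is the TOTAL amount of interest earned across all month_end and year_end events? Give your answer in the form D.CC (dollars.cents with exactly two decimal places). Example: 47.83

Answer: 572.37

Derivation:
After 1 (withdraw($100)): balance=$900.00 total_interest=$0.00
After 2 (month_end (apply 1% monthly interest)): balance=$909.00 total_interest=$9.00
After 3 (year_end (apply 10% annual interest)): balance=$999.90 total_interest=$99.90
After 4 (deposit($200)): balance=$1199.90 total_interest=$99.90
After 5 (deposit($100)): balance=$1299.90 total_interest=$99.90
After 6 (deposit($50)): balance=$1349.90 total_interest=$99.90
After 7 (withdraw($300)): balance=$1049.90 total_interest=$99.90
After 8 (deposit($200)): balance=$1249.90 total_interest=$99.90
After 9 (deposit($1000)): balance=$2249.90 total_interest=$99.90
After 10 (year_end (apply 10% annual interest)): balance=$2474.89 total_interest=$324.89
After 11 (year_end (apply 10% annual interest)): balance=$2722.37 total_interest=$572.37
After 12 (withdraw($200)): balance=$2522.37 total_interest=$572.37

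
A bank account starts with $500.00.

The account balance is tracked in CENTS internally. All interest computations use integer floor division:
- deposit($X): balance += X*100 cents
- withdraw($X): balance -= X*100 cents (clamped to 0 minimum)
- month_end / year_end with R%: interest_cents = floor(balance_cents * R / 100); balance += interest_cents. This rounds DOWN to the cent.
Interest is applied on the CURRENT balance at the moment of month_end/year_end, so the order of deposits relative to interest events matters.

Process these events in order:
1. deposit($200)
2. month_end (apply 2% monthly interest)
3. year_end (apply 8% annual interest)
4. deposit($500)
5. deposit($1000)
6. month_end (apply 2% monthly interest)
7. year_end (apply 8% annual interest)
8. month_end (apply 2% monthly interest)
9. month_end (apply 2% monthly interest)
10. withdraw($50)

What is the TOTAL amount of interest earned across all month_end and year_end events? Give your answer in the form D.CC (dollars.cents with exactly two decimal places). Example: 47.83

Answer: 402.92

Derivation:
After 1 (deposit($200)): balance=$700.00 total_interest=$0.00
After 2 (month_end (apply 2% monthly interest)): balance=$714.00 total_interest=$14.00
After 3 (year_end (apply 8% annual interest)): balance=$771.12 total_interest=$71.12
After 4 (deposit($500)): balance=$1271.12 total_interest=$71.12
After 5 (deposit($1000)): balance=$2271.12 total_interest=$71.12
After 6 (month_end (apply 2% monthly interest)): balance=$2316.54 total_interest=$116.54
After 7 (year_end (apply 8% annual interest)): balance=$2501.86 total_interest=$301.86
After 8 (month_end (apply 2% monthly interest)): balance=$2551.89 total_interest=$351.89
After 9 (month_end (apply 2% monthly interest)): balance=$2602.92 total_interest=$402.92
After 10 (withdraw($50)): balance=$2552.92 total_interest=$402.92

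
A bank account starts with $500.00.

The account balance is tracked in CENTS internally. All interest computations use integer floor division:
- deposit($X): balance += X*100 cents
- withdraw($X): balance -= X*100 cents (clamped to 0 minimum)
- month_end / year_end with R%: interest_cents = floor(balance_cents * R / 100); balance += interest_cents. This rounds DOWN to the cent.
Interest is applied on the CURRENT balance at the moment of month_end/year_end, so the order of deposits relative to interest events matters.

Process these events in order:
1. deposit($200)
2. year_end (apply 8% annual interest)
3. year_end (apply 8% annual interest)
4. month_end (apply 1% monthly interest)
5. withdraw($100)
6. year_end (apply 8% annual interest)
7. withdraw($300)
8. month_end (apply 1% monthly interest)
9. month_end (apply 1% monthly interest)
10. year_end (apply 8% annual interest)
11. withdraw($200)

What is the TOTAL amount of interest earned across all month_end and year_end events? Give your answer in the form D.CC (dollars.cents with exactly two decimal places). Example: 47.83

Answer: 231.68

Derivation:
After 1 (deposit($200)): balance=$700.00 total_interest=$0.00
After 2 (year_end (apply 8% annual interest)): balance=$756.00 total_interest=$56.00
After 3 (year_end (apply 8% annual interest)): balance=$816.48 total_interest=$116.48
After 4 (month_end (apply 1% monthly interest)): balance=$824.64 total_interest=$124.64
After 5 (withdraw($100)): balance=$724.64 total_interest=$124.64
After 6 (year_end (apply 8% annual interest)): balance=$782.61 total_interest=$182.61
After 7 (withdraw($300)): balance=$482.61 total_interest=$182.61
After 8 (month_end (apply 1% monthly interest)): balance=$487.43 total_interest=$187.43
After 9 (month_end (apply 1% monthly interest)): balance=$492.30 total_interest=$192.30
After 10 (year_end (apply 8% annual interest)): balance=$531.68 total_interest=$231.68
After 11 (withdraw($200)): balance=$331.68 total_interest=$231.68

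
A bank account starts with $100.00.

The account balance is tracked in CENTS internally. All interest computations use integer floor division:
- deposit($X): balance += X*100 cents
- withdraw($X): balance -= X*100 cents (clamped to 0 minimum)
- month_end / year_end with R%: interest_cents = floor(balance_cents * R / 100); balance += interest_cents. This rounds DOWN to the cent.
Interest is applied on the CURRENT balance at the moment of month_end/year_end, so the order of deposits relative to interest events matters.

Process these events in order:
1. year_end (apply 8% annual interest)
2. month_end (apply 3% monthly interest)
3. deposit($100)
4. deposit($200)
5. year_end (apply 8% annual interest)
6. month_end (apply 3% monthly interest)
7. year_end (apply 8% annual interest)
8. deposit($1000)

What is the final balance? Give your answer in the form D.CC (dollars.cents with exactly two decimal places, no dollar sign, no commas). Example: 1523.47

Answer: 1494.04

Derivation:
After 1 (year_end (apply 8% annual interest)): balance=$108.00 total_interest=$8.00
After 2 (month_end (apply 3% monthly interest)): balance=$111.24 total_interest=$11.24
After 3 (deposit($100)): balance=$211.24 total_interest=$11.24
After 4 (deposit($200)): balance=$411.24 total_interest=$11.24
After 5 (year_end (apply 8% annual interest)): balance=$444.13 total_interest=$44.13
After 6 (month_end (apply 3% monthly interest)): balance=$457.45 total_interest=$57.45
After 7 (year_end (apply 8% annual interest)): balance=$494.04 total_interest=$94.04
After 8 (deposit($1000)): balance=$1494.04 total_interest=$94.04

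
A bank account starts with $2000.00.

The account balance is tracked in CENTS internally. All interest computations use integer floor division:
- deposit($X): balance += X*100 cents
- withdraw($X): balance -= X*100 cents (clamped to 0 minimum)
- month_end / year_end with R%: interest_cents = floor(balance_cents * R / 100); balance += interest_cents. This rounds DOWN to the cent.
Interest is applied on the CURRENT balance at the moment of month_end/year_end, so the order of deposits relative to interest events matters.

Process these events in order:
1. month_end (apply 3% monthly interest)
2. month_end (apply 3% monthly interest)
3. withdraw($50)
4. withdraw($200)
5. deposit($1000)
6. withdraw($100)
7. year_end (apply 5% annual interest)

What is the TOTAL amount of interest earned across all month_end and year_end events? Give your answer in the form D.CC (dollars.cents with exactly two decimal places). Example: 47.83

Answer: 260.39

Derivation:
After 1 (month_end (apply 3% monthly interest)): balance=$2060.00 total_interest=$60.00
After 2 (month_end (apply 3% monthly interest)): balance=$2121.80 total_interest=$121.80
After 3 (withdraw($50)): balance=$2071.80 total_interest=$121.80
After 4 (withdraw($200)): balance=$1871.80 total_interest=$121.80
After 5 (deposit($1000)): balance=$2871.80 total_interest=$121.80
After 6 (withdraw($100)): balance=$2771.80 total_interest=$121.80
After 7 (year_end (apply 5% annual interest)): balance=$2910.39 total_interest=$260.39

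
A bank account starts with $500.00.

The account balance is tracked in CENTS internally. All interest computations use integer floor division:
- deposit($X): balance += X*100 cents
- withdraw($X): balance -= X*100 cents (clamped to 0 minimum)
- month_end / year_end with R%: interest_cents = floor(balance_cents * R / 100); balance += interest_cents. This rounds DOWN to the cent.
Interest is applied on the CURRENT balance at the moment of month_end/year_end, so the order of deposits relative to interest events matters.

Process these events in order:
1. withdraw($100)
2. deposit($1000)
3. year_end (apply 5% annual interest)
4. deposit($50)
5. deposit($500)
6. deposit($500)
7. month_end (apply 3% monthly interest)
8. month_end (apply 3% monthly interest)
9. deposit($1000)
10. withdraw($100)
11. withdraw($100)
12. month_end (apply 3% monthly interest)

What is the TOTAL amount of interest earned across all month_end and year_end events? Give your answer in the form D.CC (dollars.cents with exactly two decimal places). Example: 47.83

Answer: 327.66

Derivation:
After 1 (withdraw($100)): balance=$400.00 total_interest=$0.00
After 2 (deposit($1000)): balance=$1400.00 total_interest=$0.00
After 3 (year_end (apply 5% annual interest)): balance=$1470.00 total_interest=$70.00
After 4 (deposit($50)): balance=$1520.00 total_interest=$70.00
After 5 (deposit($500)): balance=$2020.00 total_interest=$70.00
After 6 (deposit($500)): balance=$2520.00 total_interest=$70.00
After 7 (month_end (apply 3% monthly interest)): balance=$2595.60 total_interest=$145.60
After 8 (month_end (apply 3% monthly interest)): balance=$2673.46 total_interest=$223.46
After 9 (deposit($1000)): balance=$3673.46 total_interest=$223.46
After 10 (withdraw($100)): balance=$3573.46 total_interest=$223.46
After 11 (withdraw($100)): balance=$3473.46 total_interest=$223.46
After 12 (month_end (apply 3% monthly interest)): balance=$3577.66 total_interest=$327.66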